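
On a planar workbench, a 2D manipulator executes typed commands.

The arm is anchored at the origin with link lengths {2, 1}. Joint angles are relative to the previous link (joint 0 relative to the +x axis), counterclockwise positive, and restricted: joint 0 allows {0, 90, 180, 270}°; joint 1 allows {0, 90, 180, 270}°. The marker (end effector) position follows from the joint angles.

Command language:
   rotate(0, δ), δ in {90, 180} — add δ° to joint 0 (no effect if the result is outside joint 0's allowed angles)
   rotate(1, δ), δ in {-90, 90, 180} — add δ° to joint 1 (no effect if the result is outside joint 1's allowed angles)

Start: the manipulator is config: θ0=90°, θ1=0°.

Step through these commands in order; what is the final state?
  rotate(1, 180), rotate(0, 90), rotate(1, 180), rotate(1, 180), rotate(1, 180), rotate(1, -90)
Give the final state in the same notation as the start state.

config: θ0=180°, θ1=270°

begin: config: θ0=90°, θ1=0°
[1] after rotate(1, 180): config: θ0=90°, θ1=180°
[2] after rotate(0, 90): config: θ0=180°, θ1=180°
[3] after rotate(1, 180): config: θ0=180°, θ1=0°
[4] after rotate(1, 180): config: θ0=180°, θ1=180°
[5] after rotate(1, 180): config: θ0=180°, θ1=0°
[6] after rotate(1, -90): config: θ0=180°, θ1=270°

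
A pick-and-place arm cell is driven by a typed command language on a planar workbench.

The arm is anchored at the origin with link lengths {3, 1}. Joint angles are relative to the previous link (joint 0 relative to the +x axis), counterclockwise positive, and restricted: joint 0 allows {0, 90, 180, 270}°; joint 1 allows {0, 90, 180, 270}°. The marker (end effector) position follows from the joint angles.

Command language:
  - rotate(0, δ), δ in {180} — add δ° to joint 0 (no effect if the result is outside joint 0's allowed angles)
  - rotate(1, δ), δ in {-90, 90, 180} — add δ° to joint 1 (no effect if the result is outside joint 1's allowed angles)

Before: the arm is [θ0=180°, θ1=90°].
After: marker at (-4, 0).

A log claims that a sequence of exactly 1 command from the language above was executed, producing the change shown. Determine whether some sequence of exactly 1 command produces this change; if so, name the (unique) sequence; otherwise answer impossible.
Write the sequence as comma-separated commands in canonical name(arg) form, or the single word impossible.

t0: [θ0=180°, θ1=90°]
[1] after rotate(1, -90): [θ0=180°, θ1=0°]
no rival 1-sequence matches.

rotate(1, -90)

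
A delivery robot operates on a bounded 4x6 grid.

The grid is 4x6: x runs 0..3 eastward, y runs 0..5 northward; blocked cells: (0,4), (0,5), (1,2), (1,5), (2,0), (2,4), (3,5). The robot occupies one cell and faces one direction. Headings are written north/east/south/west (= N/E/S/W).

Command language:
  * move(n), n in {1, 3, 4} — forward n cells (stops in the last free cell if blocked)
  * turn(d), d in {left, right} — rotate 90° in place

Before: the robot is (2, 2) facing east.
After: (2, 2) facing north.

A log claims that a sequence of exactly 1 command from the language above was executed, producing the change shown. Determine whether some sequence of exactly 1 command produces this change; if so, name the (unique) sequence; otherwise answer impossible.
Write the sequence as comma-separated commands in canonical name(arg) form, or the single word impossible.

turn(left)

key: (2,2) unchanged — the single command moves nothing
start: (2, 2) facing east
step 1 (turn(left)): (2, 2) facing north
all 5 alternatives checked — unique.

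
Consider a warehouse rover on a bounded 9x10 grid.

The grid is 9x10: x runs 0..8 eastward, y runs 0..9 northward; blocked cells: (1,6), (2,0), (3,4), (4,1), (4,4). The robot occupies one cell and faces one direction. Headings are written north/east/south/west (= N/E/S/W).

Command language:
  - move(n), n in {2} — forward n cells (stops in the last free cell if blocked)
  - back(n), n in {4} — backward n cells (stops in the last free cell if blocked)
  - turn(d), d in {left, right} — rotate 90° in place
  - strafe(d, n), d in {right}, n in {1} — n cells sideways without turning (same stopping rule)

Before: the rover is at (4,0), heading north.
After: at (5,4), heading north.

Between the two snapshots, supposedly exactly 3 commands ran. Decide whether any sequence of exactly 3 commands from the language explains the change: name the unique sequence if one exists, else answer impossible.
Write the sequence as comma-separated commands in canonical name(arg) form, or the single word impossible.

key: heading stays N — no command in the sequence turns
from: at (4,0), heading north
[1] after strafe(right, 1): at (5,0), heading north
[2] after move(2): at (5,2), heading north
[3] after move(2): at (5,4), heading north
no rival 3-sequence matches.

strafe(right, 1), move(2), move(2)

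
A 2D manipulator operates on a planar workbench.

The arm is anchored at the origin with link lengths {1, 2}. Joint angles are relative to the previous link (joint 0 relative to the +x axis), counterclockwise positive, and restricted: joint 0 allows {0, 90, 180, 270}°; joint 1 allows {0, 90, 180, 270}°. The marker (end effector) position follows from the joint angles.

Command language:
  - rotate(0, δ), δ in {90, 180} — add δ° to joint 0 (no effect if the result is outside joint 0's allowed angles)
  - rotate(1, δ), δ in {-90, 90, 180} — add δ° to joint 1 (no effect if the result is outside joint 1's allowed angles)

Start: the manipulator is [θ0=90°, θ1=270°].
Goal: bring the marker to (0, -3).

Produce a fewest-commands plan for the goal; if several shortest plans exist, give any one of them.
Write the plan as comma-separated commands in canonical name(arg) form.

rotate(0, 180), rotate(1, 90)

t0: [θ0=90°, θ1=270°]
1. rotate(0, 180) → [θ0=270°, θ1=270°]
2. rotate(1, 90) → [θ0=270°, θ1=0°]
shorter routes all fall short; 2 is best.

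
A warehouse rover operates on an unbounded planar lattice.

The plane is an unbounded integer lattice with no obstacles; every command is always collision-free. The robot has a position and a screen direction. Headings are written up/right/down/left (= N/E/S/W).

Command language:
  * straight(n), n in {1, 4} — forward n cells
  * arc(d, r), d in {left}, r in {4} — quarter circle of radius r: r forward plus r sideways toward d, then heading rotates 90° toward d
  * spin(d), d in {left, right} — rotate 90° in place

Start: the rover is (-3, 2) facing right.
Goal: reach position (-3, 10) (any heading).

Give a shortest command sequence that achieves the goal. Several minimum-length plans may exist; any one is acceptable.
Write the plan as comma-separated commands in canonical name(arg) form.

start: (-3, 2) facing right
[1] after arc(left, 4): (1, 6) facing up
[2] after arc(left, 4): (-3, 10) facing left
shorter routes all fall short; 2 is best.

arc(left, 4), arc(left, 4)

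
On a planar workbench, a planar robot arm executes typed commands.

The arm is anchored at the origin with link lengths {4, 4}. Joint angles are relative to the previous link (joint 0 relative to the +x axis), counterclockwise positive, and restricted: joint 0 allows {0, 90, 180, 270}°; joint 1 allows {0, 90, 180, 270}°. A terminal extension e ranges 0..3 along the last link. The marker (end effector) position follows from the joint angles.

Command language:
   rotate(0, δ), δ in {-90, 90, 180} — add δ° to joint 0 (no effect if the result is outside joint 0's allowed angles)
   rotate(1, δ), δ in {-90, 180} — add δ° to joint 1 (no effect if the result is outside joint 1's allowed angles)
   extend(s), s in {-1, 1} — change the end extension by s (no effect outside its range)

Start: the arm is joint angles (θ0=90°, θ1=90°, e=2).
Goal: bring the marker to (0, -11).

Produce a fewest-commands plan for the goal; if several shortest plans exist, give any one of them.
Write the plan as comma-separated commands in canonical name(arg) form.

start: joint angles (θ0=90°, θ1=90°, e=2)
step 1 (extend(1)): joint angles (θ0=90°, θ1=90°, e=3)
step 2 (rotate(0, 180)): joint angles (θ0=270°, θ1=90°, e=3)
step 3 (rotate(1, -90)): joint angles (θ0=270°, θ1=0°, e=3)
no 2-step plan works, so 3 is optimal.

extend(1), rotate(0, 180), rotate(1, -90)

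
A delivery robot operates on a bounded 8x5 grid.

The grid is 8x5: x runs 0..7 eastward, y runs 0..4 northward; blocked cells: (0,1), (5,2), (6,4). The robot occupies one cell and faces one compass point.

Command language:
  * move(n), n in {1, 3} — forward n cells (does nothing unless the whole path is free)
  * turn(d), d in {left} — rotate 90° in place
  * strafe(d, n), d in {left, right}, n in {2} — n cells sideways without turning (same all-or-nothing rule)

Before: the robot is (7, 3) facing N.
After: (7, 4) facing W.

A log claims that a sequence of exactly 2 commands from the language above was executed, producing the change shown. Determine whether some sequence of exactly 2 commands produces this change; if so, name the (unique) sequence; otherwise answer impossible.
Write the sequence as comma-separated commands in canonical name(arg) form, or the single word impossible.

key: order matters: swapping move(1) and turn(left) lands elsewhere
from: (7, 3) facing N
1. move(1) → (7, 4) facing N
2. turn(left) → (7, 4) facing W
no rival 2-sequence matches.

move(1), turn(left)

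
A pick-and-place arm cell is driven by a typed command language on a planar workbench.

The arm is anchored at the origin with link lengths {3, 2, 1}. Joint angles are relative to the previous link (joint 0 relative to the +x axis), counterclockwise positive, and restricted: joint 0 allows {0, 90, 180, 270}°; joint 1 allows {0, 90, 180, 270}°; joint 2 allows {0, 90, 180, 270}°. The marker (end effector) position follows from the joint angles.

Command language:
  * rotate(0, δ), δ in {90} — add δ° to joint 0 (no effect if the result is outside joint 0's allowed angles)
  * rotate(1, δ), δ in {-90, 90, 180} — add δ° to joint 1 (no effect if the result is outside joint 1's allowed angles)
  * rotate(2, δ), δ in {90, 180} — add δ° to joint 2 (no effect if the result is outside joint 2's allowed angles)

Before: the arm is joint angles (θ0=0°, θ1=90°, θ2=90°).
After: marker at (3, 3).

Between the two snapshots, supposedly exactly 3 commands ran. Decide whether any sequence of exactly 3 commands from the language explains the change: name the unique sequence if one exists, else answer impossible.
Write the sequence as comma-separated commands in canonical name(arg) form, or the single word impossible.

initial: joint angles (θ0=0°, θ1=90°, θ2=90°)
step 1 (rotate(2, 90)): joint angles (θ0=0°, θ1=90°, θ2=180°)
step 2 (rotate(2, 90)): joint angles (θ0=0°, θ1=90°, θ2=270°)
step 3 (rotate(2, 90)): joint angles (θ0=0°, θ1=90°, θ2=0°)
uniquely the one of 216 3-step routes that fits.

rotate(2, 90), rotate(2, 90), rotate(2, 90)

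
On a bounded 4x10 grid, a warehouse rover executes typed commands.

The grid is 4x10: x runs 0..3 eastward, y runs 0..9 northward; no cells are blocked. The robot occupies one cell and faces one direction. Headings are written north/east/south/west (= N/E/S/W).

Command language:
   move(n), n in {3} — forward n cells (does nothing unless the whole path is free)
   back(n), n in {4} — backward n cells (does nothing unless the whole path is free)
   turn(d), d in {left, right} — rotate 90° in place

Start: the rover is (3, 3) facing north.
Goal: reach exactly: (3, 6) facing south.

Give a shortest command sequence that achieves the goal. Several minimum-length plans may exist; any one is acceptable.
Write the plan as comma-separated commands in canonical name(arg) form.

move(3), turn(right), turn(right)

start: (3, 3) facing north
t=1 move(3) ⇒ (3, 6) facing north
t=2 turn(right) ⇒ (3, 6) facing east
t=3 turn(right) ⇒ (3, 6) facing south
nothing shorter than 3 reaches the goal.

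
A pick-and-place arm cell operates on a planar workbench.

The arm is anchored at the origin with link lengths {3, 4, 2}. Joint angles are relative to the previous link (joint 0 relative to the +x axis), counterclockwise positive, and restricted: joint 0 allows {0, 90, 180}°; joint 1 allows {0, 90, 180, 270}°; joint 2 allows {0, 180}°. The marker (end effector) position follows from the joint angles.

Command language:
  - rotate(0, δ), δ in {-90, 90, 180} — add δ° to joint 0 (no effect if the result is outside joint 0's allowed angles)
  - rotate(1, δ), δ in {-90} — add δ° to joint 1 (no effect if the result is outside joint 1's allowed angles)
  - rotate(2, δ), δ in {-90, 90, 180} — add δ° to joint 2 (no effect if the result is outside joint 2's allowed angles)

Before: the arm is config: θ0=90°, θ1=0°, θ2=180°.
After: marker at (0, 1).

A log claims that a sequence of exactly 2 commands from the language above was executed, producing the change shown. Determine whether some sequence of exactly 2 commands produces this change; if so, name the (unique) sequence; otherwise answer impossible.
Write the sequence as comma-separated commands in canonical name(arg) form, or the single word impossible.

start: config: θ0=90°, θ1=0°, θ2=180°
1. rotate(1, -90) → config: θ0=90°, θ1=270°, θ2=180°
2. rotate(1, -90) → config: θ0=90°, θ1=180°, θ2=180°
no other 2-command option fits: unique.

rotate(1, -90), rotate(1, -90)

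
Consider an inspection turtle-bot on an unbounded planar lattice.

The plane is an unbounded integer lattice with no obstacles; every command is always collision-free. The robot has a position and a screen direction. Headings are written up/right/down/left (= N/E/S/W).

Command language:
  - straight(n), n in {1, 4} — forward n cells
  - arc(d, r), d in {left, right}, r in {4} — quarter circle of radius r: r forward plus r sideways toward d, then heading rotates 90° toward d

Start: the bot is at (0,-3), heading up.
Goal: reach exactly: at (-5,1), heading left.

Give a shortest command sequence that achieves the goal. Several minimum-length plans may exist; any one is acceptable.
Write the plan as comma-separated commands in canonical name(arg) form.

arc(left, 4), straight(1)

initial: at (0,-3), heading up
step 1 (arc(left, 4)): at (-4,1), heading left
step 2 (straight(1)): at (-5,1), heading left
shorter routes all fall short; 2 is best.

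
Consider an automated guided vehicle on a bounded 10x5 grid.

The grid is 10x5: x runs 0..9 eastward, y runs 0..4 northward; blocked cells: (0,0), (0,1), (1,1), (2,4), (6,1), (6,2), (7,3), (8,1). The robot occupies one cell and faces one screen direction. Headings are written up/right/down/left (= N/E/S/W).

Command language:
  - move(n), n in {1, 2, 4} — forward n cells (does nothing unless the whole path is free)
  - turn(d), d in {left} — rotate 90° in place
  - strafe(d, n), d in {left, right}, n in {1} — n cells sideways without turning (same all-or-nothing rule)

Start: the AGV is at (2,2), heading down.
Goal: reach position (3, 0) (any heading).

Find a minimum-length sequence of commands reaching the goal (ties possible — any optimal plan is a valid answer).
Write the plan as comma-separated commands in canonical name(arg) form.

start: at (2,2), heading down
step 1 (move(2)): at (2,0), heading down
step 2 (strafe(left, 1)): at (3,0), heading down
no 1-step plan works, so 2 is optimal.

move(2), strafe(left, 1)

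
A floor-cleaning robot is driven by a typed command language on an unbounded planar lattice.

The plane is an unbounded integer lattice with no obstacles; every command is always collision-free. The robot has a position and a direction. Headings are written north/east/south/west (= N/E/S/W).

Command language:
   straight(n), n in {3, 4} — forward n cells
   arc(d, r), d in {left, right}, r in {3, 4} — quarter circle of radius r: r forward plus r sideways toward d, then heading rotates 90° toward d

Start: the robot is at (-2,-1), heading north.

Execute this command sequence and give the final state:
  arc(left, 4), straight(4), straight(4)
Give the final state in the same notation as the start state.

at (-14,3), heading west

initial: at (-2,-1), heading north
step 1 (arc(left, 4)): at (-6,3), heading west
step 2 (straight(4)): at (-10,3), heading west
step 3 (straight(4)): at (-14,3), heading west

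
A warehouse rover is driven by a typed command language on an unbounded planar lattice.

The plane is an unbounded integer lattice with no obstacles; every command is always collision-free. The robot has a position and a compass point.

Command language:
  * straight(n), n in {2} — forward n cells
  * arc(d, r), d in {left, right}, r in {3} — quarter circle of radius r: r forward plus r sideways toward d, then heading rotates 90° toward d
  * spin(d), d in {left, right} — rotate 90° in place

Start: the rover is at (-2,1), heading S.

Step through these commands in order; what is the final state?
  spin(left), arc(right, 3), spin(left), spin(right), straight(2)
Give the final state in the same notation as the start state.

start: at (-2,1), heading S
step 1 (spin(left)): at (-2,1), heading E
step 2 (arc(right, 3)): at (1,-2), heading S
step 3 (spin(left)): at (1,-2), heading E
step 4 (spin(right)): at (1,-2), heading S
step 5 (straight(2)): at (1,-4), heading S

at (1,-4), heading S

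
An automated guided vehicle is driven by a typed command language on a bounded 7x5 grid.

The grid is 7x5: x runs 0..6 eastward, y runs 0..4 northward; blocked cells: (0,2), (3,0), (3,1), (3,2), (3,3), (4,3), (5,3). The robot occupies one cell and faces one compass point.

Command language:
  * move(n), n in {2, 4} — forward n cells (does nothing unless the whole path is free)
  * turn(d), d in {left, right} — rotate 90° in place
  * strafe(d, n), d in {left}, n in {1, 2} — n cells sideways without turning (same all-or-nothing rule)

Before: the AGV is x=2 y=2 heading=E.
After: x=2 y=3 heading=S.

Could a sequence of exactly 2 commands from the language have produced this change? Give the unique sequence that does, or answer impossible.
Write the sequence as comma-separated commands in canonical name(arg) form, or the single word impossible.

key: position moved to (2,3) AND the heading swung to S — translation plus rotation needed
initial: x=2 y=2 heading=E
1. strafe(left, 1) → x=2 y=3 heading=E
2. turn(right) → x=2 y=3 heading=S
no other 2-command option fits: unique.

strafe(left, 1), turn(right)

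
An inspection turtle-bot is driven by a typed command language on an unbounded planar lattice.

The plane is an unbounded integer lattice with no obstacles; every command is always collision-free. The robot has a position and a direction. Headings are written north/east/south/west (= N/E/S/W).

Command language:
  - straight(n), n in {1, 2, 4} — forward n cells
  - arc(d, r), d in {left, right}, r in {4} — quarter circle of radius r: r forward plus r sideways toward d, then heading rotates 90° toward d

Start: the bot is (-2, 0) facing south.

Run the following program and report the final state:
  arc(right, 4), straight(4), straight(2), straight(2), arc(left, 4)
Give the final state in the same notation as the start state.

(-18, -8) facing south

start: (-2, 0) facing south
step 1 (arc(right, 4)): (-6, -4) facing west
step 2 (straight(4)): (-10, -4) facing west
step 3 (straight(2)): (-12, -4) facing west
step 4 (straight(2)): (-14, -4) facing west
step 5 (arc(left, 4)): (-18, -8) facing south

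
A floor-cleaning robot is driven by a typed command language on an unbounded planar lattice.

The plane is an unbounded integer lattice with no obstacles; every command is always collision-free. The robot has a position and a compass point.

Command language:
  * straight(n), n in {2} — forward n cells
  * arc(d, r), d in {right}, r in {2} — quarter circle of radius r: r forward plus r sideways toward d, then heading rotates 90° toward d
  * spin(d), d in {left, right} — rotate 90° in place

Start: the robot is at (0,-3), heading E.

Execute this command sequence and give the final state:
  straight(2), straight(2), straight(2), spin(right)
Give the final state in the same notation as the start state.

t0: at (0,-3), heading E
step 1 (straight(2)): at (2,-3), heading E
step 2 (straight(2)): at (4,-3), heading E
step 3 (straight(2)): at (6,-3), heading E
step 4 (spin(right)): at (6,-3), heading S

at (6,-3), heading S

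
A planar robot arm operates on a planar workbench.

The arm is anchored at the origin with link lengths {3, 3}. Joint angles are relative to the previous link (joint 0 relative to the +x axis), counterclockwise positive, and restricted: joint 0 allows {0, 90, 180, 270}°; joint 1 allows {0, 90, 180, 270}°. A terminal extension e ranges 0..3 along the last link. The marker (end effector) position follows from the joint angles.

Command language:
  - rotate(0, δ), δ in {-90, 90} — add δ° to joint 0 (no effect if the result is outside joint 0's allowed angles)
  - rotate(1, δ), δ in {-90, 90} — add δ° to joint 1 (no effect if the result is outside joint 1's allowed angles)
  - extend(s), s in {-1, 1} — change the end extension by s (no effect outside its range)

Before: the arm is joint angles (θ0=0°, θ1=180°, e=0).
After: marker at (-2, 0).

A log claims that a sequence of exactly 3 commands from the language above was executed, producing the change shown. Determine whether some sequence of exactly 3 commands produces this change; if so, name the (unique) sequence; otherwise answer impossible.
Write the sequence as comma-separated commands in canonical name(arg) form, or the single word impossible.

extend(-1), extend(1), extend(1)

key: running extend(1) before extend(-1) would end elsewhere — order is forced
start: joint angles (θ0=0°, θ1=180°, e=0)
t=1 extend(-1) ⇒ joint angles (θ0=0°, θ1=180°, e=0)
t=2 extend(1) ⇒ joint angles (θ0=0°, θ1=180°, e=1)
t=3 extend(1) ⇒ joint angles (θ0=0°, θ1=180°, e=2)
uniquely the one of 216 3-step routes that fits.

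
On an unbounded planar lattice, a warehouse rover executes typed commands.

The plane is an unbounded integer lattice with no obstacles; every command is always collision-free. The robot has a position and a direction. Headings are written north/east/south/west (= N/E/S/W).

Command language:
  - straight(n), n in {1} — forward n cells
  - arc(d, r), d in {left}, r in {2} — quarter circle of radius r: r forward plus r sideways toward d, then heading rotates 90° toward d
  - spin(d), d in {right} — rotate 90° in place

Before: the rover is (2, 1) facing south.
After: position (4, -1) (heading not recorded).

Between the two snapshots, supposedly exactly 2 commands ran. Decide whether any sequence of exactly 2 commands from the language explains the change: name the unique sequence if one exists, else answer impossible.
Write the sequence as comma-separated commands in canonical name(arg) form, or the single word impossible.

key: running spin(right) before arc(left, 2) would end elsewhere — order is forced
initial: (2, 1) facing south
t=1 arc(left, 2) ⇒ (4, -1) facing east
t=2 spin(right) ⇒ (4, -1) facing south
all 9 alternatives checked — unique.

arc(left, 2), spin(right)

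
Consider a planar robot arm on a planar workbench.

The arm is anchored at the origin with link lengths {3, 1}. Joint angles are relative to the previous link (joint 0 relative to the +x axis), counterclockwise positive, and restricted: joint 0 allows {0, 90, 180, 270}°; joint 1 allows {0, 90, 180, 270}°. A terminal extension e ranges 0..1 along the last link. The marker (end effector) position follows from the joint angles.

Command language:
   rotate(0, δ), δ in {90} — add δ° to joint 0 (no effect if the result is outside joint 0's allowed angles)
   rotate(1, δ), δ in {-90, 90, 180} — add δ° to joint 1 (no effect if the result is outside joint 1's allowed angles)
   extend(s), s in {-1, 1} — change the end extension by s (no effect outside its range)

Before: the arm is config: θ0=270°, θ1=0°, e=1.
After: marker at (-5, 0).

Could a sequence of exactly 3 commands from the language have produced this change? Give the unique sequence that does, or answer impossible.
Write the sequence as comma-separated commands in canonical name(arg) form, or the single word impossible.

t0: config: θ0=270°, θ1=0°, e=1
step 1 (rotate(0, 90)): config: θ0=0°, θ1=0°, e=1
step 2 (rotate(0, 90)): config: θ0=90°, θ1=0°, e=1
step 3 (rotate(0, 90)): config: θ0=180°, θ1=0°, e=1
no rival 3-sequence matches.

rotate(0, 90), rotate(0, 90), rotate(0, 90)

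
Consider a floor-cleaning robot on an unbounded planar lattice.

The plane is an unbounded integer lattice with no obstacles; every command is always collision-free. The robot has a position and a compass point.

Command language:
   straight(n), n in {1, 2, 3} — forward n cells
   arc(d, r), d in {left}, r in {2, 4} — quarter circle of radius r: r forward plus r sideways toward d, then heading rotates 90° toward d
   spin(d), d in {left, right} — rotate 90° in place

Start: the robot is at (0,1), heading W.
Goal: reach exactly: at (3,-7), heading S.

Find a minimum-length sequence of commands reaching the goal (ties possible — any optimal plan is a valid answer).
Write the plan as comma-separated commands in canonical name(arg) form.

arc(left, 4), arc(left, 4), straight(3), spin(right)

start: at (0,1), heading W
step 1 (arc(left, 4)): at (-4,-3), heading S
step 2 (arc(left, 4)): at (0,-7), heading E
step 3 (straight(3)): at (3,-7), heading E
step 4 (spin(right)): at (3,-7), heading S
shorter routes all fall short; 4 is best.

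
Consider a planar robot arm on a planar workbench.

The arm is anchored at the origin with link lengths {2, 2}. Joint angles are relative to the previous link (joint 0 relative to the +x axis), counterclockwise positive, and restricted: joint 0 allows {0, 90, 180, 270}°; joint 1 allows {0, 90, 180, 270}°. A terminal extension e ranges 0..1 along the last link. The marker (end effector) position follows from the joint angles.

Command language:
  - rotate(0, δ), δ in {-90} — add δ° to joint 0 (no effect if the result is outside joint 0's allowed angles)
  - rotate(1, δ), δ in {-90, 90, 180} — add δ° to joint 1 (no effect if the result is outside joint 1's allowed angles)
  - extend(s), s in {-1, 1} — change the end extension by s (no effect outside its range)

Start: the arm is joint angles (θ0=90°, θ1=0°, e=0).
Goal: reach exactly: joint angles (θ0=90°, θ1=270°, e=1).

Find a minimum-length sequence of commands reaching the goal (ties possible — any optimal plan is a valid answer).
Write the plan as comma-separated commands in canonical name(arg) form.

extend(1), rotate(1, -90)

initial: joint angles (θ0=90°, θ1=0°, e=0)
[1] after extend(1): joint angles (θ0=90°, θ1=0°, e=1)
[2] after rotate(1, -90): joint angles (θ0=90°, θ1=270°, e=1)
minimal: 2 command(s), checked below 2.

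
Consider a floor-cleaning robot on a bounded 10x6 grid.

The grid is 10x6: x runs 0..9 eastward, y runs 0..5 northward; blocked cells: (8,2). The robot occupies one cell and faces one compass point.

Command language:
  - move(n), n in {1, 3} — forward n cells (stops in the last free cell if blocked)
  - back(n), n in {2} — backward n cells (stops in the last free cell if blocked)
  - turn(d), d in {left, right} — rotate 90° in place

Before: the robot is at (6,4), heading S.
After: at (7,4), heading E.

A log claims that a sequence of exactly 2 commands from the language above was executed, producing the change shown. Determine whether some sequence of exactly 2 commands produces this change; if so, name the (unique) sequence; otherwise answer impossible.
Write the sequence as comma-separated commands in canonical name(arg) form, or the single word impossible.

turn(left), move(1)

key: position moved to (7,4) AND the heading swung to E — translation plus rotation needed
from: at (6,4), heading S
1. turn(left) → at (6,4), heading E
2. move(1) → at (7,4), heading E
no other 2-command option fits: unique.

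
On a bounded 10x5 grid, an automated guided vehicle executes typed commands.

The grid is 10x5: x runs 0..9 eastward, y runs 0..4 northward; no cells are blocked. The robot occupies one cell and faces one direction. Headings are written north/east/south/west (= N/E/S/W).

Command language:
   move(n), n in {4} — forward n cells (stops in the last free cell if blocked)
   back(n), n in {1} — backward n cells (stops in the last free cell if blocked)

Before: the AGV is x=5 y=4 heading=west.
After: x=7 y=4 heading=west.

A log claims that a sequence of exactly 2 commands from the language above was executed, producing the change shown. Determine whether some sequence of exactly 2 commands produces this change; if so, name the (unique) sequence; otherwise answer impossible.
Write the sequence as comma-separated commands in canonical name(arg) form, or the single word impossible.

key: still facing W at the end — nothing in the sequence rotates
start: x=5 y=4 heading=west
[1] after back(1): x=6 y=4 heading=west
[2] after back(1): x=7 y=4 heading=west
all 4 alternatives checked — unique.

back(1), back(1)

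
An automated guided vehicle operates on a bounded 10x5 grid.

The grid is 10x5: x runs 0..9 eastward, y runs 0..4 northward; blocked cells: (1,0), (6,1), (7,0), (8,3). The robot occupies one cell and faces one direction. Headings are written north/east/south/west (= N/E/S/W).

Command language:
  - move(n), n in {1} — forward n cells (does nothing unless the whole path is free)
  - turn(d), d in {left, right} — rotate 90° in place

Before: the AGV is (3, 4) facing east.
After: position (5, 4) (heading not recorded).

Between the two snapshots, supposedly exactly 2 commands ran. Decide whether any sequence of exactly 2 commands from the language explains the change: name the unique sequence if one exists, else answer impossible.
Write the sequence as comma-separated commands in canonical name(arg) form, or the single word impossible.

from: (3, 4) facing east
1. move(1) → (4, 4) facing east
2. move(1) → (5, 4) facing east
uniquely the one of 9 2-step routes that fits.

move(1), move(1)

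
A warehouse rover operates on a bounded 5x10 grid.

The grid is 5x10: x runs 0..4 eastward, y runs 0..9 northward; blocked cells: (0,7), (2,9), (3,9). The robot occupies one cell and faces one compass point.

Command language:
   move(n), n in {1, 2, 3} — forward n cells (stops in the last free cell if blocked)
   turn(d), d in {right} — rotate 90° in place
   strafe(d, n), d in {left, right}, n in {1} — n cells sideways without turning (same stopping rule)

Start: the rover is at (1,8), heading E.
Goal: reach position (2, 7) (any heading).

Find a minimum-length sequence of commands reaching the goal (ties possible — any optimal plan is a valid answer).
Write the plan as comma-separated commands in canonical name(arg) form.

move(1), strafe(right, 1)

initial: at (1,8), heading E
t=1 move(1) ⇒ at (2,8), heading E
t=2 strafe(right, 1) ⇒ at (2,7), heading E
minimal: 2 command(s), checked below 2.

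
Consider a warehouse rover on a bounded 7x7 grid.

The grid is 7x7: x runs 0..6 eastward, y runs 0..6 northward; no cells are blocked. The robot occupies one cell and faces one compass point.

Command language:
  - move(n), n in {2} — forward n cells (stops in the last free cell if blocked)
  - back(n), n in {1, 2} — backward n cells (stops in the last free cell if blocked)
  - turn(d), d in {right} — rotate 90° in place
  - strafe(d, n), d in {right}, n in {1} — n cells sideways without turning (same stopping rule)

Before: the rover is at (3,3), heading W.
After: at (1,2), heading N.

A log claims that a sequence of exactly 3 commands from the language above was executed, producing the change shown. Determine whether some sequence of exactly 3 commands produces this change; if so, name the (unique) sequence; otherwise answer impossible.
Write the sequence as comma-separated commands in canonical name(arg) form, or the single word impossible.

move(2), turn(right), back(1)

key: cell and facing (now N) both changed — the 3 commands mix motion and turning
t0: at (3,3), heading W
[1] after move(2): at (1,3), heading W
[2] after turn(right): at (1,3), heading N
[3] after back(1): at (1,2), heading N
all 125 alternatives checked — unique.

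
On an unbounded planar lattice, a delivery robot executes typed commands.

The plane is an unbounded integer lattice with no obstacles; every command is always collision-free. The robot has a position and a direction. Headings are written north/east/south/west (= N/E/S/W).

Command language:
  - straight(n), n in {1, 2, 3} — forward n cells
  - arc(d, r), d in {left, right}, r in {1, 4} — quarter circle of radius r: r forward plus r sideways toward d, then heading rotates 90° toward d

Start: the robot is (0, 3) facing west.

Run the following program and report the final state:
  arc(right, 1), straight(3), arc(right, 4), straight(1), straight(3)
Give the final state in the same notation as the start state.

(7, 11) facing east

initial: (0, 3) facing west
step 1 (arc(right, 1)): (-1, 4) facing north
step 2 (straight(3)): (-1, 7) facing north
step 3 (arc(right, 4)): (3, 11) facing east
step 4 (straight(1)): (4, 11) facing east
step 5 (straight(3)): (7, 11) facing east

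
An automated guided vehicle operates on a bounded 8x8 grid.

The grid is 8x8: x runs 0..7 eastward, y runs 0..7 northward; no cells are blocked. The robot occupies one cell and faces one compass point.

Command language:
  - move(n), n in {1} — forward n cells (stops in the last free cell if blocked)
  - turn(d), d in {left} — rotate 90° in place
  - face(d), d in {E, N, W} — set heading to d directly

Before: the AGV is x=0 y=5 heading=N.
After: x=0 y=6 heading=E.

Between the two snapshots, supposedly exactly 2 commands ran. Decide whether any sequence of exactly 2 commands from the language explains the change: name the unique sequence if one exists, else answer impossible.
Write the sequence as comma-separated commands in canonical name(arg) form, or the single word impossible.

move(1), face(E)

key: position moved to (0,6) AND the heading swung to E — translation plus rotation needed
t0: x=0 y=5 heading=N
[1] after move(1): x=0 y=6 heading=N
[2] after face(E): x=0 y=6 heading=E
uniquely the one of 25 2-step routes that fits.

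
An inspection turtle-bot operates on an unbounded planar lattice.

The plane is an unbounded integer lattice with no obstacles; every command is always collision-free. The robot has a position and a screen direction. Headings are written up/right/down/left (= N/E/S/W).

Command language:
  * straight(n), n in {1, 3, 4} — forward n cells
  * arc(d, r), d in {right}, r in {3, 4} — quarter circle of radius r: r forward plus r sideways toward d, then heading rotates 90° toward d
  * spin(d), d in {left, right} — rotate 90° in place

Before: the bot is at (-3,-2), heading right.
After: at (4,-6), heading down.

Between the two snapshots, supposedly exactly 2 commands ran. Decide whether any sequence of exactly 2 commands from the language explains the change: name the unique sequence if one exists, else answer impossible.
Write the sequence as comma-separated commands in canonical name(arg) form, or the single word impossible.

straight(3), arc(right, 4)

key: running arc(right, 4) before straight(3) would end elsewhere — order is forced
from: at (-3,-2), heading right
t=1 straight(3) ⇒ at (0,-2), heading right
t=2 arc(right, 4) ⇒ at (4,-6), heading down
all 49 alternatives checked — unique.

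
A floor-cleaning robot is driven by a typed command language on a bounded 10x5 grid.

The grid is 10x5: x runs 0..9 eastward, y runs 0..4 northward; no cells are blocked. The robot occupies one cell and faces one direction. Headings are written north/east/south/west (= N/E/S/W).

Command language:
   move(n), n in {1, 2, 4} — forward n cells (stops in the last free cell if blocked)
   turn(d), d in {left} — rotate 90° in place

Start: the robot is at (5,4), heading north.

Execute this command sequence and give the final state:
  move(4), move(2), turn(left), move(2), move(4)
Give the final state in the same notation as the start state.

at (0,4), heading west

begin: at (5,4), heading north
[1] after move(4): at (5,4), heading north
[2] after move(2): at (5,4), heading north
[3] after turn(left): at (5,4), heading west
[4] after move(2): at (3,4), heading west
[5] after move(4): at (0,4), heading west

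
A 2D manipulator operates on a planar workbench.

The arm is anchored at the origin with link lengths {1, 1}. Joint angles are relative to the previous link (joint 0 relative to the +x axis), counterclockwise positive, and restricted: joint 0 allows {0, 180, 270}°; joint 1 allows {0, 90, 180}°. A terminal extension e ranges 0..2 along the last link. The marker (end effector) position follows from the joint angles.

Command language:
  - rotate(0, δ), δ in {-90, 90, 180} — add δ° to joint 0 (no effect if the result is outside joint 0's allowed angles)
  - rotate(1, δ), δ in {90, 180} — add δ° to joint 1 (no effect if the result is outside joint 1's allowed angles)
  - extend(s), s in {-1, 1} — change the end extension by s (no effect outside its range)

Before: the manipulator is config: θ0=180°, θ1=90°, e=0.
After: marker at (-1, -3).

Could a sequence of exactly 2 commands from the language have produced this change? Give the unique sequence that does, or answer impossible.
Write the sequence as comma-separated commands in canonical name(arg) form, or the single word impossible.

begin: config: θ0=180°, θ1=90°, e=0
step 1 (extend(1)): config: θ0=180°, θ1=90°, e=1
step 2 (extend(1)): config: θ0=180°, θ1=90°, e=2
uniquely the one of 49 2-step routes that fits.

extend(1), extend(1)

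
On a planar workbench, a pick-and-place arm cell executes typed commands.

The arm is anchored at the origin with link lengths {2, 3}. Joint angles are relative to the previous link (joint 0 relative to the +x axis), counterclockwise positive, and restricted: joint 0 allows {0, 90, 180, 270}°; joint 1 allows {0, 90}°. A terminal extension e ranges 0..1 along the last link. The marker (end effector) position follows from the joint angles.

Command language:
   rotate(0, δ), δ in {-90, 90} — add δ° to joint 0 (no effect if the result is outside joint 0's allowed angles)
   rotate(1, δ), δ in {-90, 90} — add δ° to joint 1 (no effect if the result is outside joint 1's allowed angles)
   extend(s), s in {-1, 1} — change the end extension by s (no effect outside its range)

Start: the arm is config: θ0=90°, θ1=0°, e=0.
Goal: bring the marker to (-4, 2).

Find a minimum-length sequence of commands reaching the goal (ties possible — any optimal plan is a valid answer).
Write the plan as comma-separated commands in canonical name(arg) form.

t0: config: θ0=90°, θ1=0°, e=0
t=1 rotate(1, 90) ⇒ config: θ0=90°, θ1=90°, e=0
t=2 extend(1) ⇒ config: θ0=90°, θ1=90°, e=1
no 1-step plan works, so 2 is optimal.

rotate(1, 90), extend(1)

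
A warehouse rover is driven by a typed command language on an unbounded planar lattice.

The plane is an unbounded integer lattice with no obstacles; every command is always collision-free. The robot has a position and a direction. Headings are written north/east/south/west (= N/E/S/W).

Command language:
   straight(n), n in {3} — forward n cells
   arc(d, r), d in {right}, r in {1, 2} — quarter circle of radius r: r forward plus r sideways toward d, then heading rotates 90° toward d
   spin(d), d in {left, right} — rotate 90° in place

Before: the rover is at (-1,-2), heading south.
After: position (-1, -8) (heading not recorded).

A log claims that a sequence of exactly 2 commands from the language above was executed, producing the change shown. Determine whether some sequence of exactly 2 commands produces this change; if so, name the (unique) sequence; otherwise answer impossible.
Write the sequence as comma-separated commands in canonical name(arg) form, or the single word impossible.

straight(3), straight(3)

from: at (-1,-2), heading south
t=1 straight(3) ⇒ at (-1,-5), heading south
t=2 straight(3) ⇒ at (-1,-8), heading south
all 25 alternatives checked — unique.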